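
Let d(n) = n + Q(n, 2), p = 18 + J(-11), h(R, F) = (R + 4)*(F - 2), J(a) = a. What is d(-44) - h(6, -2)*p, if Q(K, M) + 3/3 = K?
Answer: 191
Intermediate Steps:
Q(K, M) = -1 + K
h(R, F) = (-2 + F)*(4 + R) (h(R, F) = (4 + R)*(-2 + F) = (-2 + F)*(4 + R))
p = 7 (p = 18 - 11 = 7)
d(n) = -1 + 2*n (d(n) = n + (-1 + n) = -1 + 2*n)
d(-44) - h(6, -2)*p = (-1 + 2*(-44)) - (-8 - 2*6 + 4*(-2) - 2*6)*7 = (-1 - 88) - (-8 - 12 - 8 - 12)*7 = -89 - (-40)*7 = -89 - 1*(-280) = -89 + 280 = 191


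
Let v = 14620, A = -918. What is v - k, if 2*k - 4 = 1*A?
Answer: 15077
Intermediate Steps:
k = -457 (k = 2 + (1*(-918))/2 = 2 + (½)*(-918) = 2 - 459 = -457)
v - k = 14620 - 1*(-457) = 14620 + 457 = 15077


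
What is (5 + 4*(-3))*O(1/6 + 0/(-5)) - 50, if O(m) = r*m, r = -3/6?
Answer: -593/12 ≈ -49.417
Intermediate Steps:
r = -½ (r = -3*⅙ = -½ ≈ -0.50000)
O(m) = -m/2
(5 + 4*(-3))*O(1/6 + 0/(-5)) - 50 = (5 + 4*(-3))*(-(1/6 + 0/(-5))/2) - 50 = (5 - 12)*(-(1*(⅙) + 0*(-⅕))/2) - 50 = -(-7)*(⅙ + 0)/2 - 50 = -(-7)/(2*6) - 50 = -7*(-1/12) - 50 = 7/12 - 50 = -593/12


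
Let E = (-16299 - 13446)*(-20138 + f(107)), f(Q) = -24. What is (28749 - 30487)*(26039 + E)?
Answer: -1042356339002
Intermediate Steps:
E = 599718690 (E = (-16299 - 13446)*(-20138 - 24) = -29745*(-20162) = 599718690)
(28749 - 30487)*(26039 + E) = (28749 - 30487)*(26039 + 599718690) = -1738*599744729 = -1042356339002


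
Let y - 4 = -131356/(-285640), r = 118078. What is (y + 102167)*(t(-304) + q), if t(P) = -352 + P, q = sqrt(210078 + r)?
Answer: -2393108975272/35705 + 7296063949*sqrt(82039)/35705 ≈ -8.4957e+6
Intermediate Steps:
q = 2*sqrt(82039) (q = sqrt(210078 + 118078) = sqrt(328156) = 2*sqrt(82039) ≈ 572.85)
y = 318479/71410 (y = 4 - 131356/(-285640) = 4 - 131356*(-1/285640) = 4 + 32839/71410 = 318479/71410 ≈ 4.4599)
(y + 102167)*(t(-304) + q) = (318479/71410 + 102167)*((-352 - 304) + 2*sqrt(82039)) = 7296063949*(-656 + 2*sqrt(82039))/71410 = -2393108975272/35705 + 7296063949*sqrt(82039)/35705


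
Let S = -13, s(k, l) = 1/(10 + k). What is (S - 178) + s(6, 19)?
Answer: -3055/16 ≈ -190.94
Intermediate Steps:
(S - 178) + s(6, 19) = (-13 - 178) + 1/(10 + 6) = -191 + 1/16 = -3055/16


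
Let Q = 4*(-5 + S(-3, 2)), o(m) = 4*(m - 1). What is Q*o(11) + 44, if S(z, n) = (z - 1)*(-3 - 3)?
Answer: 3084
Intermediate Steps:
o(m) = -4 + 4*m (o(m) = 4*(-1 + m) = -4 + 4*m)
S(z, n) = 6 - 6*z (S(z, n) = (-1 + z)*(-6) = 6 - 6*z)
Q = 76 (Q = 4*(-5 + (6 - 6*(-3))) = 4*(-5 + (6 + 18)) = 4*(-5 + 24) = 4*19 = 76)
Q*o(11) + 44 = 76*(-4 + 4*11) + 44 = 76*(-4 + 44) + 44 = 76*40 + 44 = 3040 + 44 = 3084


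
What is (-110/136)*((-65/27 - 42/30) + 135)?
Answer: -194821/1836 ≈ -106.11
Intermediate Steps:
(-110/136)*((-65/27 - 42/30) + 135) = (-110*1/136)*((-65*1/27 - 42*1/30) + 135) = -55*((-65/27 - 7/5) + 135)/68 = -55*(-514/135 + 135)/68 = -55/68*17711/135 = -194821/1836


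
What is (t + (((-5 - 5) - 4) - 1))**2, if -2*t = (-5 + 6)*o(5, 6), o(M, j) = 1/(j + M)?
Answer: 109561/484 ≈ 226.37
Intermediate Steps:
o(M, j) = 1/(M + j)
t = -1/22 (t = -(-5 + 6)/(2*(5 + 6)) = -1/(2*11) = -1/2*1/11 = -1/22 ≈ -0.045455)
(t + (((-5 - 5) - 4) - 1))**2 = (-1/22 + (((-5 - 5) - 4) - 1))**2 = (-1/22 + ((-10 - 4) - 1))**2 = (-1/22 + (-14 - 1))**2 = (-1/22 - 15)**2 = (-331/22)**2 = 109561/484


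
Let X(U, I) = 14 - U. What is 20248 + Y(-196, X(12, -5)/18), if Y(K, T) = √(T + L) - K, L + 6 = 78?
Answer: 20444 + √649/3 ≈ 20453.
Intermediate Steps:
L = 72 (L = -6 + 78 = 72)
Y(K, T) = √(72 + T) - K (Y(K, T) = √(T + 72) - K = √(72 + T) - K)
20248 + Y(-196, X(12, -5)/18) = 20248 + (√(72 + (14 - 1*12)/18) - 1*(-196)) = 20248 + (√(72 + (14 - 12)*(1/18)) + 196) = 20248 + (√(72 + 2*(1/18)) + 196) = 20248 + (√(72 + ⅑) + 196) = 20248 + (√(649/9) + 196) = 20248 + (√649/3 + 196) = 20248 + (196 + √649/3) = 20444 + √649/3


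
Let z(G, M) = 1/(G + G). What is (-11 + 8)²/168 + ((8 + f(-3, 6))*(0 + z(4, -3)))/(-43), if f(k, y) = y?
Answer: 31/2408 ≈ 0.012874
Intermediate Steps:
z(G, M) = 1/(2*G)
(-11 + 8)²/168 + ((8 + f(-3, 6))*(0 + z(4, -3)))/(-43) = (-11 + 8)²/168 + ((8 + 6)*(0 + (½)/4))/(-43) = (-3)²*(1/168) + (14*(0 + (½)*(¼)))*(-1/43) = 9*(1/168) + (14*(0 + ⅛))*(-1/43) = 3/56 + (14*(⅛))*(-1/43) = 3/56 + (7/4)*(-1/43) = 3/56 - 7/172 = 31/2408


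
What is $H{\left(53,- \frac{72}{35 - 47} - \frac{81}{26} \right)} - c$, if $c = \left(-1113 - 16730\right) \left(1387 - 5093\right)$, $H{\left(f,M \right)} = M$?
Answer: $- \frac{1719280033}{26} \approx -6.6126 \cdot 10^{7}$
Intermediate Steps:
$c = 66126158$ ($c = \left(-17843\right) \left(-3706\right) = 66126158$)
$H{\left(53,- \frac{72}{35 - 47} - \frac{81}{26} \right)} - c = \left(- \frac{72}{35 - 47} - \frac{81}{26}\right) - 66126158 = \left(- \frac{72}{-12} - \frac{81}{26}\right) - 66126158 = \left(\left(-72\right) \left(- \frac{1}{12}\right) - \frac{81}{26}\right) - 66126158 = \left(6 - \frac{81}{26}\right) - 66126158 = \frac{75}{26} - 66126158 = - \frac{1719280033}{26}$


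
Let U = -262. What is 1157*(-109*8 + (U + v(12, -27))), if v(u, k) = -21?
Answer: -1336335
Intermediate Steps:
1157*(-109*8 + (U + v(12, -27))) = 1157*(-109*8 + (-262 - 21)) = 1157*(-872 - 283) = 1157*(-1155) = -1336335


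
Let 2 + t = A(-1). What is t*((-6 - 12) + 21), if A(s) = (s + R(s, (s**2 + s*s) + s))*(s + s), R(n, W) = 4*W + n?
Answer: -18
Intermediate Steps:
R(n, W) = n + 4*W
A(s) = 2*s*(6*s + 8*s**2) (A(s) = (s + (s + 4*((s**2 + s*s) + s)))*(s + s) = (s + (s + 4*((s**2 + s**2) + s)))*(2*s) = (s + (s + 4*(2*s**2 + s)))*(2*s) = (s + (s + 4*(s + 2*s**2)))*(2*s) = (s + (s + (4*s + 8*s**2)))*(2*s) = (s + (5*s + 8*s**2))*(2*s) = (6*s + 8*s**2)*(2*s) = 2*s*(6*s + 8*s**2))
t = -6 (t = -2 + (-1)**2*(12 + 16*(-1)) = -2 + 1*(12 - 16) = -2 + 1*(-4) = -2 - 4 = -6)
t*((-6 - 12) + 21) = -6*((-6 - 12) + 21) = -6*(-18 + 21) = -6*3 = -18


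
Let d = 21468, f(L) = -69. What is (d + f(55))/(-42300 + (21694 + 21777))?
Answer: 21399/1171 ≈ 18.274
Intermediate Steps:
(d + f(55))/(-42300 + (21694 + 21777)) = (21468 - 69)/(-42300 + (21694 + 21777)) = 21399/(-42300 + 43471) = 21399/1171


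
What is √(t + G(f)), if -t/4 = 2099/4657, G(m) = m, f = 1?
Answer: I*√17412523/4657 ≈ 0.89603*I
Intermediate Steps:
t = -8396/4657 ≈ -1.8029
√(t + G(f)) = √(-8396/4657 + 1) = √(-3739/4657) = I*√17412523/4657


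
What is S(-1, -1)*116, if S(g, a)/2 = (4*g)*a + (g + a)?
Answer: 464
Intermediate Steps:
S(g, a) = 2*a + 2*g + 8*a*g (S(g, a) = 2*((4*g)*a + (g + a)) = 2*(4*a*g + (a + g)) = 2*(a + g + 4*a*g) = 2*a + 2*g + 8*a*g)
S(-1, -1)*116 = (2*(-1) + 2*(-1) + 8*(-1)*(-1))*116 = (-2 - 2 + 8)*116 = 4*116 = 464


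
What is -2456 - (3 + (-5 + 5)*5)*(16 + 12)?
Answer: -2540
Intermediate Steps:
-2456 - (3 + (-5 + 5)*5)*(16 + 12) = -2456 - (3 + 0*5)*28 = -2456 - (3 + 0)*28 = -2456 - 3*28 = -2456 - 1*84 = -2456 - 84 = -2540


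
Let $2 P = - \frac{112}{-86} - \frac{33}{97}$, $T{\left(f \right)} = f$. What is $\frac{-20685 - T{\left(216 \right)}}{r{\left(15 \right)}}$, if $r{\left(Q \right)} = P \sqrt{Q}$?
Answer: $- \frac{58118714 \sqrt{15}}{20065} \approx -11218.0$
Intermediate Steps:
$P = \frac{4013}{8342}$ ($P = \frac{- \frac{112}{-86} - \frac{33}{97}}{2} = \frac{\left(-112\right) \left(- \frac{1}{86}\right) - \frac{33}{97}}{2} = \frac{\frac{56}{43} - \frac{33}{97}}{2} = \frac{1}{2} \cdot \frac{4013}{4171} = \frac{4013}{8342} \approx 0.48106$)
$r{\left(Q \right)} = \frac{4013 \sqrt{Q}}{8342}$
$\frac{-20685 - T{\left(216 \right)}}{r{\left(15 \right)}} = \frac{-20685 - 216}{\frac{4013}{8342} \sqrt{15}} = \left(-20685 - 216\right) \frac{8342 \sqrt{15}}{60195} = - 20901 \frac{8342 \sqrt{15}}{60195} = - \frac{58118714 \sqrt{15}}{20065}$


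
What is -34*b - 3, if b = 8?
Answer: -275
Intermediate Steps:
-34*b - 3 = -34*8 - 3 = -272 - 3 = -275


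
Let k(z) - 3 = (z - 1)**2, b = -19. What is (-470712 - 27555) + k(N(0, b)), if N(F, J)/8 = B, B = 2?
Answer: -498039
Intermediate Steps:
N(F, J) = 16 (N(F, J) = 8*2 = 16)
k(z) = 3 + (-1 + z)**2 (k(z) = 3 + (z - 1)**2 = 3 + (-1 + z)**2)
(-470712 - 27555) + k(N(0, b)) = (-470712 - 27555) + (3 + (-1 + 16)**2) = -498267 + (3 + 15**2) = -498267 + (3 + 225) = -498267 + 228 = -498039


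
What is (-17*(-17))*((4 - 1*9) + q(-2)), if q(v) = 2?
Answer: -867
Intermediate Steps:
(-17*(-17))*((4 - 1*9) + q(-2)) = (-17*(-17))*((4 - 1*9) + 2) = 289*((4 - 9) + 2) = 289*(-5 + 2) = 289*(-3) = -867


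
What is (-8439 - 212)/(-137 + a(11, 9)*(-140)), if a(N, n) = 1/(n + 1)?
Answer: 8651/151 ≈ 57.291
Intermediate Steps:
a(N, n) = 1/(1 + n)
(-8439 - 212)/(-137 + a(11, 9)*(-140)) = (-8439 - 212)/(-137 - 140/(1 + 9)) = -8651/(-137 - 140/10) = -8651/(-137 + (1/10)*(-140)) = -8651/(-137 - 14) = -8651/(-151) = -8651*(-1/151) = 8651/151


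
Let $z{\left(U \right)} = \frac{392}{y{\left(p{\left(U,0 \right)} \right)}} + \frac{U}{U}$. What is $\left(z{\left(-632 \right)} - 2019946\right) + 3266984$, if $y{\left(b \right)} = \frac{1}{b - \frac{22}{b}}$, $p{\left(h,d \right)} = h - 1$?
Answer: $\frac{632314223}{633} \approx 9.9892 \cdot 10^{5}$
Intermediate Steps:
$p{\left(h,d \right)} = -1 + h$
$z{\left(U \right)} = 1 + \frac{392 \left(-22 + \left(-1 + U\right)^{2}\right)}{-1 + U}$ ($z{\left(U \right)} = \frac{392}{\left(-1 + U\right) \frac{1}{-22 + \left(-1 + U\right)^{2}}} + \frac{U}{U} = \frac{392}{\frac{1}{-22 + \left(-1 + U\right)^{2}} \left(-1 + U\right)} + 1 = 392 \frac{-22 + \left(-1 + U\right)^{2}}{-1 + U} + 1 = \frac{392 \left(-22 + \left(-1 + U\right)^{2}\right)}{-1 + U} + 1 = 1 + \frac{392 \left(-22 + \left(-1 + U\right)^{2}\right)}{-1 + U}$)
$\left(z{\left(-632 \right)} - 2019946\right) + 3266984 = \left(\frac{-8625 - 632 + 392 \left(-1 - 632\right)^{2}}{-1 - 632} - 2019946\right) + 3266984 = \left(\frac{-8625 - 632 + 392 \left(-633\right)^{2}}{-633} - 2019946\right) + 3266984 = \left(- \frac{-8625 - 632 + 392 \cdot 400689}{633} - 2019946\right) + 3266984 = \left(- \frac{-8625 - 632 + 157070088}{633} - 2019946\right) + 3266984 = \left(\left(- \frac{1}{633}\right) 157060831 - 2019946\right) + 3266984 = \left(- \frac{157060831}{633} - 2019946\right) + 3266984 = - \frac{1435686649}{633} + 3266984 = \frac{632314223}{633}$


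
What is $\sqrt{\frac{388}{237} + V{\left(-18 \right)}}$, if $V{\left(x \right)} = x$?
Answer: $\frac{i \sqrt{919086}}{237} \approx 4.0451 i$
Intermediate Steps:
$\sqrt{\frac{388}{237} + V{\left(-18 \right)}} = \sqrt{\frac{388}{237} - 18} = \sqrt{- \frac{3878}{237}} = \frac{i \sqrt{919086}}{237}$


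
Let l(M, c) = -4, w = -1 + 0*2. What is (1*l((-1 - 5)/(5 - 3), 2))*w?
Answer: 4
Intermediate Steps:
w = -1 (w = -1 + 0 = -1)
(1*l((-1 - 5)/(5 - 3), 2))*w = (1*(-4))*(-1) = -4*(-1) = 4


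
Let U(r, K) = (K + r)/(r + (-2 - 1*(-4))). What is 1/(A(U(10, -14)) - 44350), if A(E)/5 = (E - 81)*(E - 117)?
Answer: 9/30290 ≈ 0.00029713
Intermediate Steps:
U(r, K) = (K + r)/(2 + r) (U(r, K) = (K + r)/(r + (-2 + 4)) = (K + r)/(r + 2) = (K + r)/(2 + r))
A(E) = 5*(-117 + E)*(-81 + E) (A(E) = 5*((E - 81)*(E - 117)) = 5*((-81 + E)*(-117 + E)) = 5*((-117 + E)*(-81 + E)) = 5*(-117 + E)*(-81 + E))
1/(A(U(10, -14)) - 44350) = 1/((47385 - 990*(-14 + 10)/(2 + 10) + 5*((-14 + 10)/(2 + 10))²) - 44350) = 1/((47385 - 990*(-4)/12 + 5*(-4/12)²) - 44350) = 1/((47385 - 165*(-4)/2 + 5*((1/12)*(-4))²) - 44350) = 1/((47385 - 990*(-⅓) + 5*(-⅓)²) - 44350) = 1/((47385 + 330 + 5*(⅑)) - 44350) = 1/((47385 + 330 + 5/9) - 44350) = 1/(429440/9 - 44350) = 1/(30290/9) = 9/30290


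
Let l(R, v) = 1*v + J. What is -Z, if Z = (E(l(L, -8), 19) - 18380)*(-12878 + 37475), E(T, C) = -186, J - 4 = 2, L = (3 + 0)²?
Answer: 456667902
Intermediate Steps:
L = 9 (L = 3² = 9)
J = 6 (J = 4 + 2 = 6)
l(R, v) = 6 + v (l(R, v) = 1*v + 6 = v + 6 = 6 + v)
Z = -456667902 (Z = (-186 - 18380)*(-12878 + 37475) = -18566*24597 = -456667902)
-Z = -1*(-456667902) = 456667902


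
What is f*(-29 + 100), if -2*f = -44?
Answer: 1562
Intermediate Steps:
f = 22 (f = -½*(-44) = 22)
f*(-29 + 100) = 22*(-29 + 100) = 22*71 = 1562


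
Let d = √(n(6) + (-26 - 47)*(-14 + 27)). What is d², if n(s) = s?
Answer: -943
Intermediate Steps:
d = I*√943 (d = √(6 + (-26 - 47)*(-14 + 27)) = √(6 - 73*13) = √(6 - 949) = √(-943) = I*√943 ≈ 30.708*I)
d² = (I*√943)² = -943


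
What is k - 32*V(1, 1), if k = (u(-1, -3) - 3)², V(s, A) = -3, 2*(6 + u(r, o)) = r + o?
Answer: 217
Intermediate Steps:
u(r, o) = -6 + o/2 + r/2 (u(r, o) = -6 + (r + o)/2 = -6 + (o + r)/2 = -6 + (o/2 + r/2) = -6 + o/2 + r/2)
k = 121 (k = ((-6 + (½)*(-3) + (½)*(-1)) - 3)² = ((-6 - 3/2 - ½) - 3)² = (-8 - 3)² = (-11)² = 121)
k - 32*V(1, 1) = 121 - 32*(-3) = 121 + 96 = 217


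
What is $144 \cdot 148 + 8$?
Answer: $21320$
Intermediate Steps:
$144 \cdot 148 + 8 = 21312 + 8 = 21320$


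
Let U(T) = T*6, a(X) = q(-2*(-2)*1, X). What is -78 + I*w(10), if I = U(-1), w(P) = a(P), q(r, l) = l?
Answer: -138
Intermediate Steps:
a(X) = X
w(P) = P
U(T) = 6*T
I = -6 (I = 6*(-1) = -6)
-78 + I*w(10) = -78 - 6*10 = -78 - 60 = -138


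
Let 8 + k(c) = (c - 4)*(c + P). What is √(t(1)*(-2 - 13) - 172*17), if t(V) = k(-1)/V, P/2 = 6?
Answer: I*√1979 ≈ 44.486*I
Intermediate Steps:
P = 12 (P = 2*6 = 12)
k(c) = -8 + (-4 + c)*(12 + c) (k(c) = -8 + (c - 4)*(c + 12) = -8 + (-4 + c)*(12 + c))
t(V) = -63/V (t(V) = (-56 + (-1)² + 8*(-1))/V = (-56 + 1 - 8)/V = -63/V)
√(t(1)*(-2 - 13) - 172*17) = √((-63/1)*(-2 - 13) - 172*17) = √(-63*1*(-15) - 2924) = √(-63*(-15) - 2924) = √(945 - 2924) = √(-1979) = I*√1979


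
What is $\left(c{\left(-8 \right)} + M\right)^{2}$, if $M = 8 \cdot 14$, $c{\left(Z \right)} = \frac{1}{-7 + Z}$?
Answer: $\frac{2819041}{225} \approx 12529.0$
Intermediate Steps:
$M = 112$
$\left(c{\left(-8 \right)} + M\right)^{2} = \left(\frac{1}{-7 - 8} + 112\right)^{2} = \left(\frac{1}{-15} + 112\right)^{2} = \left(- \frac{1}{15} + 112\right)^{2} = \left(\frac{1679}{15}\right)^{2} = \frac{2819041}{225}$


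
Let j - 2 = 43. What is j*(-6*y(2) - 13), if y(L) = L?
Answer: -1125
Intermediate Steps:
j = 45 (j = 2 + 43 = 45)
j*(-6*y(2) - 13) = 45*(-6*2 - 13) = 45*(-12 - 13) = 45*(-25) = -1125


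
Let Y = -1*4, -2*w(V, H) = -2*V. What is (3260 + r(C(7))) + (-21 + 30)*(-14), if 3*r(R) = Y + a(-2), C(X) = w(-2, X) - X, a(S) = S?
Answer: 3132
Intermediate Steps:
w(V, H) = V (w(V, H) = -(-1)*V = V)
Y = -4
C(X) = -2 - X
r(R) = -2 (r(R) = (-4 - 2)/3 = (1/3)*(-6) = -2)
(3260 + r(C(7))) + (-21 + 30)*(-14) = (3260 - 2) + (-21 + 30)*(-14) = 3258 + 9*(-14) = 3258 - 126 = 3132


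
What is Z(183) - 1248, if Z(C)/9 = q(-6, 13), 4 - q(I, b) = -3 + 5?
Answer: -1230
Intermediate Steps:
q(I, b) = 2 (q(I, b) = 4 - (-3 + 5) = 4 - 1*2 = 4 - 2 = 2)
Z(C) = 18 (Z(C) = 9*2 = 18)
Z(183) - 1248 = 18 - 1248 = -1230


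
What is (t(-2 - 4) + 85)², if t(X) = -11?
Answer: 5476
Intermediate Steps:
(t(-2 - 4) + 85)² = (-11 + 85)² = 74² = 5476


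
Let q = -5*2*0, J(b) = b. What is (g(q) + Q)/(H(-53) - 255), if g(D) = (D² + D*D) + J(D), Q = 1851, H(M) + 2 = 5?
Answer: -617/84 ≈ -7.3452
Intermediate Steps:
q = 0 (q = -10*0 = 0)
H(M) = 3 (H(M) = -2 + 5 = 3)
g(D) = D + 2*D² (g(D) = (D² + D*D) + D = (D² + D²) + D = 2*D² + D = D + 2*D²)
(g(q) + Q)/(H(-53) - 255) = (0*(1 + 2*0) + 1851)/(3 - 255) = (0*(1 + 0) + 1851)/(-252) = (0*1 + 1851)*(-1/252) = (0 + 1851)*(-1/252) = 1851*(-1/252) = -617/84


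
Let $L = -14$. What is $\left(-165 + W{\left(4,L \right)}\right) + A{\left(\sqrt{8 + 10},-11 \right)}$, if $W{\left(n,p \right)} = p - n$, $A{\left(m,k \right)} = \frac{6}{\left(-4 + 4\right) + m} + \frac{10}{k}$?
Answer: $- \frac{2023}{11} + \sqrt{2} \approx -182.49$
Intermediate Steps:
$A{\left(m,k \right)} = \frac{6}{m} + \frac{10}{k}$ ($A{\left(m,k \right)} = \frac{6}{0 + m} + \frac{10}{k} = \frac{6}{m} + \frac{10}{k}$)
$\left(-165 + W{\left(4,L \right)}\right) + A{\left(\sqrt{8 + 10},-11 \right)} = \left(-165 - 18\right) + \left(\frac{6}{\sqrt{8 + 10}} + \frac{10}{-11}\right) = \left(-165 - 18\right) + \left(\frac{6}{\sqrt{18}} + 10 \left(- \frac{1}{11}\right)\right) = \left(-165 - 18\right) - \left(\frac{10}{11} - \frac{6}{3 \sqrt{2}}\right) = -183 - \left(\frac{10}{11} - 6 \frac{\sqrt{2}}{6}\right) = -183 - \left(\frac{10}{11} - \sqrt{2}\right) = - \frac{2023}{11} + \sqrt{2}$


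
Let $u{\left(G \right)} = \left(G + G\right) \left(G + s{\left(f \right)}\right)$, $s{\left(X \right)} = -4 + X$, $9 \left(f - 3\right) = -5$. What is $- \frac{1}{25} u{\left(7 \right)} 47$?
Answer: $- \frac{32242}{225} \approx -143.3$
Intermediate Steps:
$f = \frac{22}{9}$ ($f = 3 + \frac{1}{9} \left(-5\right) = 3 - \frac{5}{9} = \frac{22}{9} \approx 2.4444$)
$u{\left(G \right)} = 2 G \left(- \frac{14}{9} + G\right)$ ($u{\left(G \right)} = \left(G + G\right) \left(G + \left(-4 + \frac{22}{9}\right)\right) = 2 G \left(G - \frac{14}{9}\right) = 2 G \left(- \frac{14}{9} + G\right)$)
$- \frac{1}{25} u{\left(7 \right)} 47 = - \frac{1}{25} \cdot \frac{2}{9} \cdot 7 \left(-14 + 9 \cdot 7\right) 47 = \left(-1\right) \frac{1}{25} \cdot \frac{2}{9} \cdot 7 \left(-14 + 63\right) 47 = - \frac{\frac{2}{9} \cdot 7 \cdot 49}{25} \cdot 47 = \left(- \frac{1}{25}\right) \frac{686}{9} \cdot 47 = \left(- \frac{686}{225}\right) 47 = - \frac{32242}{225}$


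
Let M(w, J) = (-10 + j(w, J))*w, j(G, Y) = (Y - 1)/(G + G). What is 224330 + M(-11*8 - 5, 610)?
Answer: 451129/2 ≈ 2.2556e+5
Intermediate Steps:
j(G, Y) = (-1 + Y)/(2*G) (j(G, Y) = (-1 + Y)/((2*G)) = (-1 + Y)*(1/(2*G)) = (-1 + Y)/(2*G))
M(w, J) = w*(-10 + (-1 + J)/(2*w)) (M(w, J) = (-10 + (-1 + J)/(2*w))*w = w*(-10 + (-1 + J)/(2*w)))
224330 + M(-11*8 - 5, 610) = 224330 + (-½ + (½)*610 - 10*(-11*8 - 5)) = 224330 + (-½ + 305 - 10*(-88 - 5)) = 224330 + (-½ + 305 - 10*(-93)) = 224330 + (-½ + 305 + 930) = 224330 + 2469/2 = 451129/2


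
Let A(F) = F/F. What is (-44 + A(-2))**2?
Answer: 1849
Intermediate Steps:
A(F) = 1
(-44 + A(-2))**2 = (-44 + 1)**2 = (-43)**2 = 1849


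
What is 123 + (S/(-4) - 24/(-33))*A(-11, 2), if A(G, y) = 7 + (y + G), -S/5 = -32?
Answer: 2217/11 ≈ 201.55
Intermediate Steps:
S = 160 (S = -5*(-32) = 160)
A(G, y) = 7 + G + y (A(G, y) = 7 + (G + y) = 7 + G + y)
123 + (S/(-4) - 24/(-33))*A(-11, 2) = 123 + (160/(-4) - 24/(-33))*(7 - 11 + 2) = 123 + (160*(-¼) - 24*(-1/33))*(-2) = 123 + (-40 + 8/11)*(-2) = 123 - 432/11*(-2) = 123 + 864/11 = 2217/11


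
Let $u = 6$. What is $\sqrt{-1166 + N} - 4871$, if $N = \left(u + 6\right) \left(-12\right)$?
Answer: $-4871 + i \sqrt{1310} \approx -4871.0 + 36.194 i$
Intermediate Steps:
$N = -144$ ($N = \left(6 + 6\right) \left(-12\right) = 12 \left(-12\right) = -144$)
$\sqrt{-1166 + N} - 4871 = \sqrt{-1166 - 144} - 4871 = \sqrt{-1310} - 4871 = i \sqrt{1310} - 4871 = -4871 + i \sqrt{1310}$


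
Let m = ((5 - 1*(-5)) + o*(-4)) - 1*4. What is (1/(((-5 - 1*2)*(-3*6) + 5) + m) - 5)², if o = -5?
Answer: 614656/24649 ≈ 24.936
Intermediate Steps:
m = 26 (m = ((5 - 1*(-5)) - 5*(-4)) - 1*4 = ((5 + 5) + 20) - 4 = (10 + 20) - 4 = 30 - 4 = 26)
(1/(((-5 - 1*2)*(-3*6) + 5) + m) - 5)² = (1/(((-5 - 1*2)*(-3*6) + 5) + 26) - 5)² = (1/(((-5 - 2)*(-18) + 5) + 26) - 5)² = (1/((-7*(-18) + 5) + 26) - 5)² = (1/((126 + 5) + 26) - 5)² = (1/(131 + 26) - 5)² = (1/157 - 5)² = (-784/157)² = 614656/24649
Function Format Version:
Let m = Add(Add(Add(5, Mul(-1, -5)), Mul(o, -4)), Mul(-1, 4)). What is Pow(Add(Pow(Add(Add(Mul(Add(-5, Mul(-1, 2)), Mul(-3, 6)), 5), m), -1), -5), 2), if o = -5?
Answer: Rational(614656, 24649) ≈ 24.936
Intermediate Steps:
m = 26 (m = Add(Add(Add(5, Mul(-1, -5)), Mul(-5, -4)), Mul(-1, 4)) = Add(Add(Add(5, 5), 20), -4) = Add(Add(10, 20), -4) = Add(30, -4) = 26)
Pow(Add(Pow(Add(Add(Mul(Add(-5, Mul(-1, 2)), Mul(-3, 6)), 5), m), -1), -5), 2) = Pow(Add(Pow(Add(Add(Mul(Add(-5, Mul(-1, 2)), Mul(-3, 6)), 5), 26), -1), -5), 2) = Pow(Add(Pow(Add(Add(Mul(Add(-5, -2), -18), 5), 26), -1), -5), 2) = Pow(Add(Pow(Add(Add(Mul(-7, -18), 5), 26), -1), -5), 2) = Pow(Add(Pow(Add(Add(126, 5), 26), -1), -5), 2) = Pow(Add(Pow(Add(131, 26), -1), -5), 2) = Pow(Add(Pow(157, -1), -5), 2) = Pow(Add(Rational(1, 157), -5), 2) = Pow(Rational(-784, 157), 2) = Rational(614656, 24649)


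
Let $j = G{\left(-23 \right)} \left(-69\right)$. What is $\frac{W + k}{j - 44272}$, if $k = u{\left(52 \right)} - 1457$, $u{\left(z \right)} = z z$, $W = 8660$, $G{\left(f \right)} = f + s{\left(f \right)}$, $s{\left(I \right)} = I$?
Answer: $- \frac{9907}{41098} \approx -0.24106$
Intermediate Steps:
$G{\left(f \right)} = 2 f$ ($G{\left(f \right)} = f + f = 2 f$)
$u{\left(z \right)} = z^{2}$
$k = 1247$ ($k = 52^{2} - 1457 = 2704 - 1457 = 1247$)
$j = 3174$ ($j = 2 \left(-23\right) \left(-69\right) = \left(-46\right) \left(-69\right) = 3174$)
$\frac{W + k}{j - 44272} = \frac{8660 + 1247}{3174 - 44272} = \frac{9907}{-41098} = 9907 \left(- \frac{1}{41098}\right) = - \frac{9907}{41098}$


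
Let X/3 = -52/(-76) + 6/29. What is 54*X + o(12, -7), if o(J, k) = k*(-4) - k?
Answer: 98827/551 ≈ 179.36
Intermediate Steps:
o(J, k) = -5*k (o(J, k) = -4*k - k = -5*k)
X = 1473/551 (X = 3*(-52/(-76) + 6/29) = 3*(-52*(-1/76) + 6*(1/29)) = 3*(13/19 + 6/29) = 3*(491/551) = 1473/551 ≈ 2.6733)
54*X + o(12, -7) = 54*(1473/551) - 5*(-7) = 79542/551 + 35 = 98827/551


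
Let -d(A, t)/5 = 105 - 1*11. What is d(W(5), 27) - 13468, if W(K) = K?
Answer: -13938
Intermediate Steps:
d(A, t) = -470 (d(A, t) = -5*(105 - 1*11) = -5*(105 - 11) = -5*94 = -470)
d(W(5), 27) - 13468 = -470 - 13468 = -13938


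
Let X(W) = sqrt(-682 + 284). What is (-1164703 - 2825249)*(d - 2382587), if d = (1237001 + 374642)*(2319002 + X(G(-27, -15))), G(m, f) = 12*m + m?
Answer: -14912050425973040448 - 6430378211136*I*sqrt(398) ≈ -1.4912e+19 - 1.2829e+14*I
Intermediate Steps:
G(m, f) = 13*m
X(W) = I*sqrt(398) (X(W) = sqrt(-398) = I*sqrt(398))
d = 3737403340286 + 1611643*I*sqrt(398) (d = (1237001 + 374642)*(2319002 + I*sqrt(398)) = 1611643*(2319002 + I*sqrt(398)) = 3737403340286 + 1611643*I*sqrt(398) ≈ 3.7374e+12 + 3.2152e+7*I)
(-1164703 - 2825249)*(d - 2382587) = (-1164703 - 2825249)*((3737403340286 + 1611643*I*sqrt(398)) - 2382587) = -3989952*(3737400957699 + 1611643*I*sqrt(398)) = -14912050425973040448 - 6430378211136*I*sqrt(398)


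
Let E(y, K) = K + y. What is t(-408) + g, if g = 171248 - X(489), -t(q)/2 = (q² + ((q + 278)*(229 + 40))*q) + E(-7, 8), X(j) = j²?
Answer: -28936323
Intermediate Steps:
t(q) = -2 - 2*q² - 2*q*(74782 + 269*q) (t(q) = -2*((q² + ((q + 278)*(229 + 40))*q) + (8 - 7)) = -2*((q² + ((278 + q)*269)*q) + 1) = -2*((q² + (74782 + 269*q)*q) + 1) = -2*((q² + q*(74782 + 269*q)) + 1) = -2*(1 + q² + q*(74782 + 269*q)) = -2 - 2*q² - 2*q*(74782 + 269*q))
g = -67873 (g = 171248 - 1*489² = 171248 - 1*239121 = 171248 - 239121 = -67873)
t(-408) + g = (-2 - 149564*(-408) - 540*(-408)²) - 67873 = (-2 + 61022112 - 540*166464) - 67873 = (-2 + 61022112 - 89890560) - 67873 = -28868450 - 67873 = -28936323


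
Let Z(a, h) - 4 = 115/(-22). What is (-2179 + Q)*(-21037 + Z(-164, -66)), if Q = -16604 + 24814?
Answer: -2791394071/22 ≈ -1.2688e+8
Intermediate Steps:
Z(a, h) = -27/22 (Z(a, h) = 4 + 115/(-22) = 4 + 115*(-1/22) = 4 - 115/22 = -27/22)
Q = 8210
(-2179 + Q)*(-21037 + Z(-164, -66)) = (-2179 + 8210)*(-21037 - 27/22) = 6031*(-462841/22) = -2791394071/22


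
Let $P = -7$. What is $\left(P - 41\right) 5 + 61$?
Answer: $-179$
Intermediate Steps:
$\left(P - 41\right) 5 + 61 = \left(-7 - 41\right) 5 + 61 = \left(-48\right) 5 + 61 = -240 + 61 = -179$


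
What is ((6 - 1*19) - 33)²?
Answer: 2116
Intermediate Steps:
((6 - 1*19) - 33)² = ((6 - 19) - 33)² = (-13 - 33)² = (-46)² = 2116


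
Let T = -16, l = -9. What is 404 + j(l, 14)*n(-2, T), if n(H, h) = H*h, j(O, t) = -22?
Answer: -300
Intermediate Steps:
404 + j(l, 14)*n(-2, T) = 404 - (-44)*(-16) = 404 - 22*32 = 404 - 704 = -300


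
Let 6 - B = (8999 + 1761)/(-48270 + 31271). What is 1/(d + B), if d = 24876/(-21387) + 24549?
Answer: 121185871/2975654814737 ≈ 4.0726e-5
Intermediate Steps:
B = 112754/16999 (B = 6 - (8999 + 1761)/(-48270 + 31271) = 6 - 10760/(-16999) = 6 - 10760*(-1)/16999 = 6 - 1*(-10760/16999) = 6 + 10760/16999 = 112754/16999 ≈ 6.6330)
d = 175001529/7129 (d = 24876*(-1/21387) + 24549 = -8292/7129 + 24549 = 175001529/7129 ≈ 24548.)
1/(d + B) = 1/(175001529/7129 + 112754/16999) = 1/(2975654814737/121185871) = 121185871/2975654814737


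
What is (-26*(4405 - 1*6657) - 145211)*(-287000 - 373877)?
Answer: 57270939943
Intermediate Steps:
(-26*(4405 - 1*6657) - 145211)*(-287000 - 373877) = (-26*(4405 - 6657) - 145211)*(-660877) = (-26*(-2252) - 145211)*(-660877) = (58552 - 145211)*(-660877) = -86659*(-660877) = 57270939943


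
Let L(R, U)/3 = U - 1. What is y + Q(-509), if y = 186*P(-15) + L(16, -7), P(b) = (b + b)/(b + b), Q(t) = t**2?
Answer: 259243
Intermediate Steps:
L(R, U) = -3 + 3*U (L(R, U) = 3*(U - 1) = 3*(-1 + U) = -3 + 3*U)
P(b) = 1 (P(b) = (2*b)/((2*b)) = (2*b)*(1/(2*b)) = 1)
y = 162 (y = 186*1 + (-3 + 3*(-7)) = 186 + (-3 - 21) = 186 - 24 = 162)
y + Q(-509) = 162 + (-509)**2 = 162 + 259081 = 259243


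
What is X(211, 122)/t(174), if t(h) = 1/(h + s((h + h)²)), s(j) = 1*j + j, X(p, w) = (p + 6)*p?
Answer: 11097944634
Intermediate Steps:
X(p, w) = p*(6 + p) (X(p, w) = (6 + p)*p = p*(6 + p))
s(j) = 2*j (s(j) = j + j = 2*j)
t(h) = 1/(h + 8*h²) (t(h) = 1/(h + 2*(h + h)²) = 1/(h + 2*(2*h)²) = 1/(h + 2*(4*h²)) = 1/(h + 8*h²))
X(211, 122)/t(174) = (211*(6 + 211))/((1/(174*(1 + 8*174)))) = (211*217)/((1/(174*(1 + 1392)))) = 45787/(((1/174)/1393)) = 45787/(((1/174)*(1/1393))) = 45787/(1/242382) = 45787*242382 = 11097944634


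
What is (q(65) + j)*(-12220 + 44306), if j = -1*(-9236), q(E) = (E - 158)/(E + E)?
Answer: 19261017241/65 ≈ 2.9632e+8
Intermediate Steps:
q(E) = (-158 + E)/(2*E) (q(E) = (-158 + E)/((2*E)) = (-158 + E)*(1/(2*E)) = (-158 + E)/(2*E))
j = 9236
(q(65) + j)*(-12220 + 44306) = ((1/2)*(-158 + 65)/65 + 9236)*(-12220 + 44306) = ((1/2)*(1/65)*(-93) + 9236)*32086 = (-93/130 + 9236)*32086 = (1200587/130)*32086 = 19261017241/65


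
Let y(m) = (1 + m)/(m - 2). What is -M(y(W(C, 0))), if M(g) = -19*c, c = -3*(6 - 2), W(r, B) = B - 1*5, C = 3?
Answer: -228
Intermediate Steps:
W(r, B) = -5 + B (W(r, B) = B - 5 = -5 + B)
c = -12 (c = -3*4 = -12)
y(m) = (1 + m)/(-2 + m)
M(g) = 228 (M(g) = -19*(-12) = 228)
-M(y(W(C, 0))) = -1*228 = -228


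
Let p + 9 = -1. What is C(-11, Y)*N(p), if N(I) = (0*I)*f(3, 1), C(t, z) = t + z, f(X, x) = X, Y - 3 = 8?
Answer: 0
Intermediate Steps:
Y = 11 (Y = 3 + 8 = 11)
p = -10 (p = -9 - 1 = -10)
N(I) = 0 (N(I) = (0*I)*3 = 0*3 = 0)
C(-11, Y)*N(p) = (-11 + 11)*0 = 0*0 = 0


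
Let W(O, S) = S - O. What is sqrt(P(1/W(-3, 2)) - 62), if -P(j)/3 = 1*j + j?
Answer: 2*I*sqrt(395)/5 ≈ 7.9498*I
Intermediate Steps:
P(j) = -6*j (P(j) = -3*(1*j + j) = -3*(j + j) = -6*j)
sqrt(P(1/W(-3, 2)) - 62) = sqrt(-6/(2 - 1*(-3)) - 62) = sqrt(-6/(2 + 3) - 62) = sqrt(-6/5 - 62) = sqrt(-316/5) = 2*I*sqrt(395)/5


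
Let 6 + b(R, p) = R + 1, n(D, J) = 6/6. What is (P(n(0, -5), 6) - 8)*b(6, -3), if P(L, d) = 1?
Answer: -7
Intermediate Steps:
n(D, J) = 1 (n(D, J) = 6*(⅙) = 1)
b(R, p) = -5 + R (b(R, p) = -6 + (R + 1) = -6 + (1 + R) = -5 + R)
(P(n(0, -5), 6) - 8)*b(6, -3) = (1 - 8)*(-5 + 6) = -7*1 = -7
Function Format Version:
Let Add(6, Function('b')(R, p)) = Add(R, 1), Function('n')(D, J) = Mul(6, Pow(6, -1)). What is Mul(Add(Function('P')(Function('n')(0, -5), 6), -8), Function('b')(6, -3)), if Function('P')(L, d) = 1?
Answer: -7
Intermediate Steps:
Function('n')(D, J) = 1 (Function('n')(D, J) = Mul(6, Rational(1, 6)) = 1)
Function('b')(R, p) = Add(-5, R) (Function('b')(R, p) = Add(-6, Add(R, 1)) = Add(-6, Add(1, R)) = Add(-5, R))
Mul(Add(Function('P')(Function('n')(0, -5), 6), -8), Function('b')(6, -3)) = Mul(Add(1, -8), Add(-5, 6)) = Mul(-7, 1) = -7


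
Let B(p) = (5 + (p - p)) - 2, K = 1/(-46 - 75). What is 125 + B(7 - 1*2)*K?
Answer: 15122/121 ≈ 124.98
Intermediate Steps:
K = -1/121 (K = 1/(-121) = -1/121 ≈ -0.0082645)
B(p) = 3 (B(p) = (5 + 0) - 2 = 5 - 2 = 3)
125 + B(7 - 1*2)*K = 125 + 3*(-1/121) = 125 - 3/121 = 15122/121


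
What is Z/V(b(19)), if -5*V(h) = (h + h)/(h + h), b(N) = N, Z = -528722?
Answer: 2643610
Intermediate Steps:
V(h) = -⅕ (V(h) = -(h + h)/(5*(h + h)) = -2*h/(5*(2*h)) = -2*h*1/(2*h)/5 = -⅕*1 = -⅕)
Z/V(b(19)) = -528722/(-⅕) = -528722*(-5) = 2643610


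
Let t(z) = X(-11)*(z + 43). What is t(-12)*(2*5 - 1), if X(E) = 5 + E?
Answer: -1674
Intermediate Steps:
t(z) = -258 - 6*z (t(z) = (5 - 11)*(z + 43) = -6*(43 + z) = -258 - 6*z)
t(-12)*(2*5 - 1) = (-258 - 6*(-12))*(2*5 - 1) = (-258 + 72)*(10 - 1) = -186*9 = -1674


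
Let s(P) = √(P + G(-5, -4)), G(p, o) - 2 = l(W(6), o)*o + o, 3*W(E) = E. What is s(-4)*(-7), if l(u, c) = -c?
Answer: -7*I*√22 ≈ -32.833*I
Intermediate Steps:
W(E) = E/3
G(p, o) = 2 + o - o² (G(p, o) = 2 + ((-o)*o + o) = 2 + (-o² + o) = 2 + (o - o²) = 2 + o - o²)
s(P) = √(-18 + P) (s(P) = √(P + (2 - 4 - 1*(-4)²)) = √(P + (2 - 4 - 1*16)) = √(P + (2 - 4 - 16)) = √(P - 18) = √(-18 + P))
s(-4)*(-7) = √(-18 - 4)*(-7) = √(-22)*(-7) = (I*√22)*(-7) = -7*I*√22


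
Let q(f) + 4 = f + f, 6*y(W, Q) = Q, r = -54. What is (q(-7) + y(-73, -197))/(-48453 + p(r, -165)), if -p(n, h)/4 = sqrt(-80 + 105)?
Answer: 305/290838 ≈ 0.0010487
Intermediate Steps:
y(W, Q) = Q/6
q(f) = -4 + 2*f (q(f) = -4 + (f + f) = -4 + 2*f)
p(n, h) = -20 (p(n, h) = -4*sqrt(-80 + 105) = -4*sqrt(25) = -4*5 = -20)
(q(-7) + y(-73, -197))/(-48453 + p(r, -165)) = ((-4 + 2*(-7)) + (1/6)*(-197))/(-48453 - 20) = ((-4 - 14) - 197/6)/(-48473) = (-18 - 197/6)*(-1/48473) = -305/6*(-1/48473) = 305/290838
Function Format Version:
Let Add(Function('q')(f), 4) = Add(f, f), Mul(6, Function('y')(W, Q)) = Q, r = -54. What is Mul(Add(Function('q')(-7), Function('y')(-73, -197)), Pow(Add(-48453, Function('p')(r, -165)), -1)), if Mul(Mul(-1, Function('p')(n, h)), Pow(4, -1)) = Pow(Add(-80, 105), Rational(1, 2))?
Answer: Rational(305, 290838) ≈ 0.0010487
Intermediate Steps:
Function('y')(W, Q) = Mul(Rational(1, 6), Q)
Function('q')(f) = Add(-4, Mul(2, f)) (Function('q')(f) = Add(-4, Add(f, f)) = Add(-4, Mul(2, f)))
Function('p')(n, h) = -20 (Function('p')(n, h) = Mul(-4, Pow(Add(-80, 105), Rational(1, 2))) = Mul(-4, Pow(25, Rational(1, 2))) = Mul(-4, 5) = -20)
Mul(Add(Function('q')(-7), Function('y')(-73, -197)), Pow(Add(-48453, Function('p')(r, -165)), -1)) = Mul(Add(Add(-4, Mul(2, -7)), Mul(Rational(1, 6), -197)), Pow(Add(-48453, -20), -1)) = Mul(Add(Add(-4, -14), Rational(-197, 6)), Pow(-48473, -1)) = Mul(Add(-18, Rational(-197, 6)), Rational(-1, 48473)) = Mul(Rational(-305, 6), Rational(-1, 48473)) = Rational(305, 290838)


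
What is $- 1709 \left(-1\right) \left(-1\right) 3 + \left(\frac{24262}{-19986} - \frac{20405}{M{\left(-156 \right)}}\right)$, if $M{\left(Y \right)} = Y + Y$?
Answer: $- \frac{5261640113}{1039272} \approx -5062.8$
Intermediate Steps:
$M{\left(Y \right)} = 2 Y$
$- 1709 \left(-1\right) \left(-1\right) 3 + \left(\frac{24262}{-19986} - \frac{20405}{M{\left(-156 \right)}}\right) = - 1709 \left(-1\right) \left(-1\right) 3 + \left(\frac{24262}{-19986} - \frac{20405}{2 \left(-156\right)}\right) = - 1709 \cdot 1 \cdot 3 - \left(\frac{12131}{9993} + \frac{20405}{-312}\right) = \left(-1709\right) 3 - - \frac{66707431}{1039272} = -5127 + \left(- \frac{12131}{9993} + \frac{20405}{312}\right) = -5127 + \frac{66707431}{1039272} = - \frac{5261640113}{1039272}$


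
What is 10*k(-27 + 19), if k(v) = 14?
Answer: 140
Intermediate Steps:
10*k(-27 + 19) = 10*14 = 140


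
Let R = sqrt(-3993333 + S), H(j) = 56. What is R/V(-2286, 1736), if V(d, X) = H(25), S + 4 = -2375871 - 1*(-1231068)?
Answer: 7*I*sqrt(535)/4 ≈ 40.478*I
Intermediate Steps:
S = -1144807 (S = -4 + (-2375871 - 1*(-1231068)) = -4 + (-2375871 + 1231068) = -4 - 1144803 = -1144807)
V(d, X) = 56
R = 98*I*sqrt(535) (R = sqrt(-3993333 - 1144807) = sqrt(-5138140) = 98*I*sqrt(535) ≈ 2266.7*I)
R/V(-2286, 1736) = (98*I*sqrt(535))/56 = (98*I*sqrt(535))*(1/56) = 7*I*sqrt(535)/4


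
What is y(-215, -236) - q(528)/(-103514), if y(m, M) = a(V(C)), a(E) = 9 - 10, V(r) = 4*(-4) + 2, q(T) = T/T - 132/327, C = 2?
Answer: -11282961/11283026 ≈ -0.99999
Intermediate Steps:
q(T) = 65/109 (q(T) = 1 - 132*1/327 = 1 - 44/109 = 65/109)
V(r) = -14 (V(r) = -16 + 2 = -14)
a(E) = -1
y(m, M) = -1
y(-215, -236) - q(528)/(-103514) = -1 - 65/(109*(-103514)) = -1 - 65*(-1)/(109*103514) = -1 - 1*(-65/11283026) = -1 + 65/11283026 = -11282961/11283026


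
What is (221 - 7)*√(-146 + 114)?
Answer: 856*I*√2 ≈ 1210.6*I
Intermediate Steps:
(221 - 7)*√(-146 + 114) = 214*√(-32) = 214*(4*I*√2) = 856*I*√2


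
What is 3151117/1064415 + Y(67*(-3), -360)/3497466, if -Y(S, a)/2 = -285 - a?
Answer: 1836794151212/620459212065 ≈ 2.9604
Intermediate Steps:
Y(S, a) = 570 + 2*a (Y(S, a) = -2*(-285 - a) = 570 + 2*a)
3151117/1064415 + Y(67*(-3), -360)/3497466 = 3151117/1064415 + (570 + 2*(-360))/3497466 = 3151117*(1/1064415) + (570 - 720)*(1/3497466) = 3151117/1064415 - 150*1/3497466 = 3151117/1064415 - 25/582911 = 1836794151212/620459212065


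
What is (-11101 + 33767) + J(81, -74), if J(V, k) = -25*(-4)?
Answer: 22766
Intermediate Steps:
J(V, k) = 100
(-11101 + 33767) + J(81, -74) = (-11101 + 33767) + 100 = 22666 + 100 = 22766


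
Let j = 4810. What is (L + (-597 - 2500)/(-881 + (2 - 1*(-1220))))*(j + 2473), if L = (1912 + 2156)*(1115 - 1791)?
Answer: -6829576333355/341 ≈ -2.0028e+10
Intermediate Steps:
L = -2749968 (L = 4068*(-676) = -2749968)
(L + (-597 - 2500)/(-881 + (2 - 1*(-1220))))*(j + 2473) = (-2749968 + (-597 - 2500)/(-881 + (2 - 1*(-1220))))*(4810 + 2473) = (-2749968 - 3097/(-881 + (2 + 1220)))*7283 = (-2749968 - 3097/(-881 + 1222))*7283 = (-2749968 - 3097/341)*7283 = -937742185/341*7283 = -6829576333355/341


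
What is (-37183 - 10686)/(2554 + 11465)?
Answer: -47869/14019 ≈ -3.4146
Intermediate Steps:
(-37183 - 10686)/(2554 + 11465) = -47869/14019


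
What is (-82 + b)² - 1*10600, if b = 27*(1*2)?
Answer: -9816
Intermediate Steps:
b = 54 (b = 27*2 = 54)
(-82 + b)² - 1*10600 = (-82 + 54)² - 1*10600 = (-28)² - 10600 = 784 - 10600 = -9816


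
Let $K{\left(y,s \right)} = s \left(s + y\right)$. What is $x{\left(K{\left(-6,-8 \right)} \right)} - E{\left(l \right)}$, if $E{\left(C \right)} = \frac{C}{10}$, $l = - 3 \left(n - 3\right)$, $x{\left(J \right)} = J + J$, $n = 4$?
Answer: $\frac{2243}{10} \approx 224.3$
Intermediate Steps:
$x{\left(J \right)} = 2 J$
$l = -3$ ($l = - 3 \left(4 - 3\right) = \left(-3\right) 1 = -3$)
$E{\left(C \right)} = \frac{C}{10}$ ($E{\left(C \right)} = C \frac{1}{10} = \frac{C}{10}$)
$x{\left(K{\left(-6,-8 \right)} \right)} - E{\left(l \right)} = 2 \left(- 8 \left(-8 - 6\right)\right) - \frac{1}{10} \left(-3\right) = 2 \left(\left(-8\right) \left(-14\right)\right) - - \frac{3}{10} = 2 \cdot 112 + \frac{3}{10} = 224 + \frac{3}{10} = \frac{2243}{10}$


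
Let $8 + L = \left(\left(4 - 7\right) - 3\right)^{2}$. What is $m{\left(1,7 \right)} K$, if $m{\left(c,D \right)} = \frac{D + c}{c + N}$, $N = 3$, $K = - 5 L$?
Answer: $-280$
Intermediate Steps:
$L = 28$ ($L = -8 + \left(\left(4 - 7\right) - 3\right)^{2} = -8 + \left(-3 - 3\right)^{2} = -8 + \left(-6\right)^{2} = -8 + 36 = 28$)
$K = -140$ ($K = \left(-5\right) 28 = -140$)
$m{\left(c,D \right)} = \frac{D + c}{3 + c}$ ($m{\left(c,D \right)} = \frac{D + c}{c + 3} = \frac{D + c}{3 + c}$)
$m{\left(1,7 \right)} K = \frac{7 + 1}{3 + 1} \left(-140\right) = \frac{1}{4} \cdot 8 \left(-140\right) = 2 \left(-140\right) = -280$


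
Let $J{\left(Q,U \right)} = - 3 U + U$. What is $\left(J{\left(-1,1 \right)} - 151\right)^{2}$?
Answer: $23409$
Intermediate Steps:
$J{\left(Q,U \right)} = - 2 U$
$\left(J{\left(-1,1 \right)} - 151\right)^{2} = \left(\left(-2\right) 1 - 151\right)^{2} = \left(-2 - 151\right)^{2} = \left(-153\right)^{2} = 23409$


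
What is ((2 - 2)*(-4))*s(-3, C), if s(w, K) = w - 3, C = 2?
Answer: 0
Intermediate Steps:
s(w, K) = -3 + w
((2 - 2)*(-4))*s(-3, C) = ((2 - 2)*(-4))*(-3 - 3) = (0*(-4))*(-6) = 0*(-6) = 0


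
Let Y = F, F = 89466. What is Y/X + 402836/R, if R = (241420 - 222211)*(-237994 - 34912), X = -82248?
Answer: -39086366007691/35930390780316 ≈ -1.0878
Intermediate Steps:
Y = 89466
R = -5242251354 (R = 19209*(-272906) = -5242251354)
Y/X + 402836/R = 89466/(-82248) + 402836/(-5242251354) = 89466*(-1/82248) + 402836*(-1/5242251354) = -14911/13708 - 201418/2621125677 = -39086366007691/35930390780316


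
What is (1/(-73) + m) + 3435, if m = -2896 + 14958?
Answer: 1131280/73 ≈ 15497.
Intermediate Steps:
m = 12062
(1/(-73) + m) + 3435 = (1/(-73) + 12062) + 3435 = (-1/73 + 12062) + 3435 = 880525/73 + 3435 = 1131280/73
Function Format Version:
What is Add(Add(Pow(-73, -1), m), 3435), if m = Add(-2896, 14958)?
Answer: Rational(1131280, 73) ≈ 15497.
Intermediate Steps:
m = 12062
Add(Add(Pow(-73, -1), m), 3435) = Add(Add(Pow(-73, -1), 12062), 3435) = Add(Add(Rational(-1, 73), 12062), 3435) = Add(Rational(880525, 73), 3435) = Rational(1131280, 73)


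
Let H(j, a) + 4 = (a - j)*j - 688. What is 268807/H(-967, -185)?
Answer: -268807/756886 ≈ -0.35515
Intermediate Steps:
H(j, a) = -692 + j*(a - j) (H(j, a) = -4 + ((a - j)*j - 688) = -4 + (j*(a - j) - 688) = -4 + (-688 + j*(a - j)) = -692 + j*(a - j))
268807/H(-967, -185) = 268807/(-692 - 1*(-967)² - 185*(-967)) = 268807/(-692 - 1*935089 + 178895) = 268807/(-692 - 935089 + 178895) = 268807/(-756886) = 268807*(-1/756886) = -268807/756886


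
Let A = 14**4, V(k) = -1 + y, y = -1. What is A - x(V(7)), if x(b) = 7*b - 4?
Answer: 38434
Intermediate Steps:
V(k) = -2 (V(k) = -1 - 1 = -2)
x(b) = -4 + 7*b
A = 38416
A - x(V(7)) = 38416 - (-4 + 7*(-2)) = 38416 - (-4 - 14) = 38416 - 1*(-18) = 38416 + 18 = 38434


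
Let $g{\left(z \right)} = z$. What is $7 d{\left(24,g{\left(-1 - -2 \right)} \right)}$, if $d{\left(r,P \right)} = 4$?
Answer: $28$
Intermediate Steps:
$7 d{\left(24,g{\left(-1 - -2 \right)} \right)} = 7 \cdot 4 = 28$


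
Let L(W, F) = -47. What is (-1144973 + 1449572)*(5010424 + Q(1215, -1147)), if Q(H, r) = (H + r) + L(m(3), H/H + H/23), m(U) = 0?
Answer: 1526176536555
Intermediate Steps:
Q(H, r) = -47 + H + r (Q(H, r) = (H + r) - 47 = -47 + H + r)
(-1144973 + 1449572)*(5010424 + Q(1215, -1147)) = (-1144973 + 1449572)*(5010424 + (-47 + 1215 - 1147)) = 304599*(5010424 + 21) = 304599*5010445 = 1526176536555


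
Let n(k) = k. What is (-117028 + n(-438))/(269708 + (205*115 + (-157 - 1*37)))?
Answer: -117466/293089 ≈ -0.40079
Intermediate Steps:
(-117028 + n(-438))/(269708 + (205*115 + (-157 - 1*37))) = (-117028 - 438)/(269708 + (205*115 + (-157 - 1*37))) = -117466/(269708 + (23575 + (-157 - 37))) = -117466/(269708 + (23575 - 194)) = -117466/(269708 + 23381) = -117466/293089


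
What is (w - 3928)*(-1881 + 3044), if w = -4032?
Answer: -9257480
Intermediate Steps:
(w - 3928)*(-1881 + 3044) = (-4032 - 3928)*(-1881 + 3044) = -7960*1163 = -9257480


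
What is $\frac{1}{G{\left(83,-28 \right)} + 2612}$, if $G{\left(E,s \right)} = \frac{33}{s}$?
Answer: $\frac{28}{73103} \approx 0.00038302$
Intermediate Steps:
$\frac{1}{G{\left(83,-28 \right)} + 2612} = \frac{1}{\frac{33}{-28} + 2612} = \frac{1}{33 \left(- \frac{1}{28}\right) + 2612} = \frac{1}{- \frac{33}{28} + 2612} = \frac{1}{\frac{73103}{28}} = \frac{28}{73103}$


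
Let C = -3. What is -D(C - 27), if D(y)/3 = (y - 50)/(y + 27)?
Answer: -80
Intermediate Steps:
D(y) = 3*(-50 + y)/(27 + y) (D(y) = 3*((y - 50)/(y + 27)) = 3*((-50 + y)/(27 + y)) = 3*(-50 + y)/(27 + y))
-D(C - 27) = -3*(-50 + (-3 - 27))/(27 + (-3 - 27)) = -3*(-50 - 30)/(27 - 30) = -3*(-80)/(-3) = -3*(-1)*(-80)/3 = -1*80 = -80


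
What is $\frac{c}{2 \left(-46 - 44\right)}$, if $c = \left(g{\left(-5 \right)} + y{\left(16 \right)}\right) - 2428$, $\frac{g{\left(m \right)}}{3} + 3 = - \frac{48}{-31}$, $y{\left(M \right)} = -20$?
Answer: $\frac{8447}{620} \approx 13.624$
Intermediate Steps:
$g{\left(m \right)} = - \frac{135}{31}$ ($g{\left(m \right)} = -9 + 3 \left(- \frac{48}{-31}\right) = -9 + 3 \left(\left(-48\right) \left(- \frac{1}{31}\right)\right) = -9 + 3 \cdot \frac{48}{31} = -9 + \frac{144}{31} = - \frac{135}{31}$)
$c = - \frac{76023}{31}$ ($c = \left(- \frac{135}{31} - 20\right) - 2428 = - \frac{755}{31} - 2428 = - \frac{76023}{31} \approx -2452.4$)
$\frac{c}{2 \left(-46 - 44\right)} = - \frac{76023}{31 \cdot 2 \left(-46 - 44\right)} = - \frac{76023}{31 \cdot 2 \left(-90\right)} = - \frac{76023}{31 \left(-180\right)} = \left(- \frac{76023}{31}\right) \left(- \frac{1}{180}\right) = \frac{8447}{620}$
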